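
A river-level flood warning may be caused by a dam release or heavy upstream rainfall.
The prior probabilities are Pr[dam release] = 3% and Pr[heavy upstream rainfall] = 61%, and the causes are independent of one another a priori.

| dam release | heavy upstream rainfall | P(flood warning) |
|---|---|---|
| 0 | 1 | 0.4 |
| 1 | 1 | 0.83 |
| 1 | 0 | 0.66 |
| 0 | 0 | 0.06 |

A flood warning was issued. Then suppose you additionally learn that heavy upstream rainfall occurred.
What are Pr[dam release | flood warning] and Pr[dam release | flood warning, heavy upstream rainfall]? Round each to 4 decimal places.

Pr[dam release | flood warning] ≈ 0.0812; Pr[dam release | flood warning, heavy upstream rainfall] ≈ 0.0603

P(flood warning) = 0.06·0.97·0.39 + 0.4·0.97·0.61 + 0.66·0.03·0.39 + 0.83·0.03·0.61 = 0.022698 + 0.236680 + 0.007722 + 0.015189 = 0.282289
Of this, 0.022911 comes from 0.007722 + 0.015189 (the dam release=true cases).
P(dam release | flood warning) = 0.022911 / 0.282289 ≈ 0.0812

Now condition on the additional information:
Numerator (weight on configurations with dam release): 0.83×0.03 = 0.024900
Normalizer over all consistent configurations: 0.4×0.97 + 0.83×0.03 = 0.412900
P(dam release | flood warning, heavy upstream rainfall) = 0.024900/0.412900 ≈ 0.0603
The drop from 0.0812 to 0.0603 is the explaining-away (discounting) effect.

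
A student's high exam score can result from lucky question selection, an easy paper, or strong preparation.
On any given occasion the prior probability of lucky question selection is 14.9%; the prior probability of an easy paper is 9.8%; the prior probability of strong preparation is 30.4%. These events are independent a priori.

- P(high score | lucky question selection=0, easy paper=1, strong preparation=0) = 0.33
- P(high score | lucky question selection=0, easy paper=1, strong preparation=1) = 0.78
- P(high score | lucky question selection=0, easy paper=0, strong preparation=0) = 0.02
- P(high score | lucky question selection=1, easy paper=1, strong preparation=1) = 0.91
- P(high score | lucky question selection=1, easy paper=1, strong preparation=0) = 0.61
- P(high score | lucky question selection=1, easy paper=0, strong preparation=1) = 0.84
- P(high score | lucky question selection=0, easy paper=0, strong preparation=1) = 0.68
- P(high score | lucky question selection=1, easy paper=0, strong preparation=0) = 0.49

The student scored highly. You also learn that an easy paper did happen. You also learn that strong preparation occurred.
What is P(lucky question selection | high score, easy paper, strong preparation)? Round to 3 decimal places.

P(lucky question selection | high score, easy paper, strong preparation) ≈ 0.170

P(high score | easy paper, strong preparation) = 0.78×0.851 + 0.91×0.149 = 0.663780 + 0.135590 = 0.799370
Of this, 0.135590 comes from 0.91×0.149 (the lucky question selection=true cases).
So P(lucky question selection | high score, easy paper, strong preparation) = 0.135590/0.799370 ≈ 0.170.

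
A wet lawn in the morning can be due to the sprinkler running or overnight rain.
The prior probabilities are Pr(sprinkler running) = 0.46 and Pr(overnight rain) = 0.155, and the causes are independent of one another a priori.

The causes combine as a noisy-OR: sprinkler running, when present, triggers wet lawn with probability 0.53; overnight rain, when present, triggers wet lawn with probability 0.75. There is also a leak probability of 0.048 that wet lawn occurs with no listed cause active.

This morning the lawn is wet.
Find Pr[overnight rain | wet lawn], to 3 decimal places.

Pr[overnight rain | wet lawn] ≈ 0.349

Under noisy-OR, P(wet lawn | causes) = 1 − (1−0.048)·∏(1−qᵢ) over the active causes.
Weight on overnight rain=true, given the evidence: 0.063779 + 0.063324 = 0.127103
The normalizing constant is 0.048·0.54·0.845 + 0.762·0.54·0.155 + 0.55256·0.46·0.845 + 0.88814·0.46·0.155 = 0.363785
P(overnight rain | wet lawn) = 0.127103/0.363785 ≈ 0.349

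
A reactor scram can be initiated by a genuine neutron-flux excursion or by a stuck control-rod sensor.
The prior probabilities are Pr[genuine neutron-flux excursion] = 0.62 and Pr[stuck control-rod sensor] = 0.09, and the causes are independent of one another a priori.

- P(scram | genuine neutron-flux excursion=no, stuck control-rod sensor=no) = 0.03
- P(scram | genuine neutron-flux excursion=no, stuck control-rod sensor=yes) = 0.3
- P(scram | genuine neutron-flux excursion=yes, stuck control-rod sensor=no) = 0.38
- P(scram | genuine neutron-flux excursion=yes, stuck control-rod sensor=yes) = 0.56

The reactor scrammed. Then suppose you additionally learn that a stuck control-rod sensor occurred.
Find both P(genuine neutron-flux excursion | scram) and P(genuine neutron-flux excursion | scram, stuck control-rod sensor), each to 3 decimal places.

Sum P(scram|·) weighted by the priors over the 4 (genuine neutron-flux excursion, stuck control-rod sensor) configurations:
  P(scram) = 0.03*0.38*0.91 + 0.3*0.38*0.09 + 0.38*0.62*0.91 + 0.56*0.62*0.09
        = 0.010374 + 0.010260 + 0.214396 + 0.031248 = 0.266278
Configurations with genuine neutron-flux excursion contribute 0.245644, so
  P(genuine neutron-flux excursion | scram) = 0.245644 / 0.266278 ≈ 0.923

With the extra evidence:
P(scram | stuck control-rod sensor) = 0.3·0.38 + 0.56·0.62 = 0.114000 + 0.347200 = 0.461200
Restricting to configurations with genuine neutron-flux excursion present: 0.56·0.62 = 0.347200.
So P(genuine neutron-flux excursion | scram, stuck control-rod sensor) = 0.347200/0.461200 ≈ 0.753.

P(genuine neutron-flux excursion | scram) ≈ 0.923; P(genuine neutron-flux excursion | scram, stuck control-rod sensor) ≈ 0.753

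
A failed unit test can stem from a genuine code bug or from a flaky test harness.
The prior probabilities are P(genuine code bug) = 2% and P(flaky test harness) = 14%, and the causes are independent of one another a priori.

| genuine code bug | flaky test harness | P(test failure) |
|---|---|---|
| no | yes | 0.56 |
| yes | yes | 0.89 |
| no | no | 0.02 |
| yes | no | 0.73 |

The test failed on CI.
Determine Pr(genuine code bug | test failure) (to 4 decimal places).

Pr(genuine code bug | test failure) ≈ 0.1384

Weight on genuine code bug=true, given the evidence: 0.012556 + 0.002492 = 0.015048
The normalizing constant is 0.02*0.98*0.86 + 0.56*0.98*0.14 + 0.73*0.02*0.86 + 0.89*0.02*0.14 = 0.108736
P(genuine code bug | test failure) = 0.015048/0.108736 ≈ 0.1384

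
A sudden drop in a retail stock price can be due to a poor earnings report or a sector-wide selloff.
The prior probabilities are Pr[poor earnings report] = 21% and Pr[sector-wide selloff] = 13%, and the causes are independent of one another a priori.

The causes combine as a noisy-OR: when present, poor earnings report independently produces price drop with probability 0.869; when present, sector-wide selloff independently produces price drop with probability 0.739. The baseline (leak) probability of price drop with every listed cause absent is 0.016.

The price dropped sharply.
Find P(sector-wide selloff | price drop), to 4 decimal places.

Under noisy-OR, P(price drop | causes) = 1 − (1−0.016)·∏(1−qᵢ) over the active causes.
Enumerate the 4 (poor earnings report, sector-wide selloff) configurations and weight by the priors:
  P(price drop) = 0.016×0.79×0.87 + 0.743176×0.79×0.13 + 0.871096×0.21×0.87 + 0.966356×0.21×0.13
        = 0.010997 + 0.076324 + 0.159149 + 0.026382 = 0.272852
Configurations with sector-wide selloff contribute 0.102706, so
  P(sector-wide selloff | price drop) = 0.102706 / 0.272852 ≈ 0.3764

P(sector-wide selloff | price drop) ≈ 0.3764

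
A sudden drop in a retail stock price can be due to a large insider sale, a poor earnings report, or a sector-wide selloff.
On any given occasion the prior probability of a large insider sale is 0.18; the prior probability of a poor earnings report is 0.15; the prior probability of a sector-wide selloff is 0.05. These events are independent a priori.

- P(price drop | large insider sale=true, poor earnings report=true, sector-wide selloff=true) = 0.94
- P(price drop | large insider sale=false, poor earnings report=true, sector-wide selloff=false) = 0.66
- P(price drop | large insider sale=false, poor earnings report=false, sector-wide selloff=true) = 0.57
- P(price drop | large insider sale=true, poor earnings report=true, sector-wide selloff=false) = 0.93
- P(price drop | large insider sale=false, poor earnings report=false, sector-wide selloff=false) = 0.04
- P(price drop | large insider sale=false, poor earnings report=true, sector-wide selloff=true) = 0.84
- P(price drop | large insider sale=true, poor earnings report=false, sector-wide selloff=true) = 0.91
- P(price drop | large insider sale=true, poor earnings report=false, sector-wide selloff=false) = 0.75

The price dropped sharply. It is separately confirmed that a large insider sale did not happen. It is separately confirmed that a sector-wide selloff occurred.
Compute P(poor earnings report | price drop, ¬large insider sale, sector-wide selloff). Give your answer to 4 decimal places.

P(poor earnings report | price drop, ¬large insider sale, sector-wide selloff) ≈ 0.2064

By total probability over both values of poor earnings report:
  P(price drop | ¬large insider sale, sector-wide selloff) = 0.57·0.85 + 0.84·0.15
        = 0.484500 + 0.126000 = 0.610500
The terms with poor earnings report present sum to 0.126000, so
  P(poor earnings report | price drop, ¬large insider sale, sector-wide selloff) = 0.126000 / 0.610500 ≈ 0.2064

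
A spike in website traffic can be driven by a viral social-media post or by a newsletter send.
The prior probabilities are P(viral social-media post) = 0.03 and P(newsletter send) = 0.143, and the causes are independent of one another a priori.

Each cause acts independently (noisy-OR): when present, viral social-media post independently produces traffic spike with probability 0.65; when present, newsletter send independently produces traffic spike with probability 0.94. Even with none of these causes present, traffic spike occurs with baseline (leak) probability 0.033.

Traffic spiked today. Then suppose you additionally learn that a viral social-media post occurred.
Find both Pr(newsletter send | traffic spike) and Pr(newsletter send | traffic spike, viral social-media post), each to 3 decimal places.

Pr(newsletter send | traffic spike) ≈ 0.752; Pr(newsletter send | traffic spike, viral social-media post) ≈ 0.198

Under noisy-OR, P(traffic spike | causes) = 1 − (1−0.033)·∏(1−qᵢ) over the active causes.
For the numerator, keep only newsletter send=true terms: 0.130662 + 0.004203 = 0.134865
Normalizer over all consistent configurations: 0.033×0.97×0.857 + 0.94198×0.97×0.143 + 0.66155×0.03×0.857 + 0.979693×0.03×0.143 = 0.179306
P(newsletter send | traffic spike) = 0.134865/0.179306 ≈ 0.752

Now condition on the additional information:
By total probability over both values of newsletter send:
  P(traffic spike | viral social-media post) = 0.66155*0.857 + 0.979693*0.143
        = 0.566948 + 0.140096 = 0.707044
The terms with newsletter send present sum to 0.140096, so
  P(newsletter send | traffic spike, viral social-media post) = 0.140096 / 0.707044 ≈ 0.198
Conditioning on viral social-media post lowers the posterior on newsletter send: the classic explaining-away effect in a common-effect structure.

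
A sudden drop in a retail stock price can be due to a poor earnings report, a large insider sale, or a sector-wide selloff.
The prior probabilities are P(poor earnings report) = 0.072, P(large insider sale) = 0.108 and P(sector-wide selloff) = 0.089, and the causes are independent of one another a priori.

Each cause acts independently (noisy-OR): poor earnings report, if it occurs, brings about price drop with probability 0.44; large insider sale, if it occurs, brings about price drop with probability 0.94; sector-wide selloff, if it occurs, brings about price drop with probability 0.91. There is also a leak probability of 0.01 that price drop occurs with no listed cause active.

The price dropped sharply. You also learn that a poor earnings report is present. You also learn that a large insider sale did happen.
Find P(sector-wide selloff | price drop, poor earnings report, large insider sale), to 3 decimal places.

P(sector-wide selloff | price drop, poor earnings report, large insider sale) ≈ 0.092

Under noisy-OR, P(price drop | causes) = 1 − (1−0.01)·∏(1−qᵢ) over the active causes.
Enumerate both values of sector-wide selloff and weight by the priors:
  P(price drop | poor earnings report, large insider sale) = 0.966736·0.911 + 0.997006·0.089
        = 0.880696 + 0.088734 = 0.969430
The terms with sector-wide selloff present sum to 0.088734, so
  P(sector-wide selloff | price drop, poor earnings report, large insider sale) = 0.088734 / 0.969430 ≈ 0.092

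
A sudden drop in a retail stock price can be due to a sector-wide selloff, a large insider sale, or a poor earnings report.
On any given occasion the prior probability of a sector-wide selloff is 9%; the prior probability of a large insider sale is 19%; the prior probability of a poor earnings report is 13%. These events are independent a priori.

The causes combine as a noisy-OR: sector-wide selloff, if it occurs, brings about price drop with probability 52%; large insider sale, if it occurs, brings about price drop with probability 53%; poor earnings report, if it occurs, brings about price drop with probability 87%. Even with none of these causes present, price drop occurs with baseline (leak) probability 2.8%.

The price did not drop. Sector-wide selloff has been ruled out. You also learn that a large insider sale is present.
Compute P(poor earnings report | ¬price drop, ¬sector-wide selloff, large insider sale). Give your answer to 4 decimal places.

Under noisy-OR, P(price drop | causes) = 1 − (1−0.028)·∏(1−qᵢ) over the active causes.
Weight on poor earnings report=true, given the evidence: 0.059389×0.13 = 0.007721
Normalizer over all consistent configurations: 0.45684×0.87 + 0.059389×0.13 = 0.405172
Posterior = 0.007721 / 0.405172 ≈ 0.0191

P(poor earnings report | ¬price drop, ¬sector-wide selloff, large insider sale) ≈ 0.0191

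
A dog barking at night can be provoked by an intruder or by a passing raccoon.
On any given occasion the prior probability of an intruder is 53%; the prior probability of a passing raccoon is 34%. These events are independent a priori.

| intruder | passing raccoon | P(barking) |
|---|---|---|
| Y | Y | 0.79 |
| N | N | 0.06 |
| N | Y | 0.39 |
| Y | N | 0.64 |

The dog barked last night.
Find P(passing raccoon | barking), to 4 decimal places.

P(barking) = 0.06×0.47×0.66 + 0.39×0.47×0.34 + 0.64×0.53×0.66 + 0.79×0.53×0.34 = 0.018612 + 0.062322 + 0.223872 + 0.142358 = 0.447164
Restricting to configurations with passing raccoon present: 0.062322 + 0.142358 = 0.204680.
So P(passing raccoon | barking) = 0.204680/0.447164 ≈ 0.4577.

P(passing raccoon | barking) ≈ 0.4577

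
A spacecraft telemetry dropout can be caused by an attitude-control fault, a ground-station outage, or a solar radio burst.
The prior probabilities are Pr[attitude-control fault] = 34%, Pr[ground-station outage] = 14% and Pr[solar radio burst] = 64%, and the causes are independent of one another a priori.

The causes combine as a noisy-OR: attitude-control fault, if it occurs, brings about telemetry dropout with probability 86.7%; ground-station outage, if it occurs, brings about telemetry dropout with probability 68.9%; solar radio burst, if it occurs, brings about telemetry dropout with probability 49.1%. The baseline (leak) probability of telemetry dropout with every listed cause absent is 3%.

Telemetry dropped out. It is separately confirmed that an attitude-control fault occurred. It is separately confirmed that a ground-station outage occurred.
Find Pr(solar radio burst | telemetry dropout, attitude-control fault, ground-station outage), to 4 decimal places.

Under noisy-OR, P(telemetry dropout | causes) = 1 − (1−0.03)·∏(1−qᵢ) over the active causes.
Enumerate both values of solar radio burst and weight by the priors:
  P(telemetry dropout | attitude-control fault, ground-station outage) = 0.959878·0.36 + 0.979578·0.64
        = 0.345556 + 0.626930 = 0.972486
Keeping only the solar radio burst-present terms gives 0.626930, so
  P(solar radio burst | telemetry dropout, attitude-control fault, ground-station outage) = 0.626930 / 0.972486 ≈ 0.6447

Pr(solar radio burst | telemetry dropout, attitude-control fault, ground-station outage) ≈ 0.6447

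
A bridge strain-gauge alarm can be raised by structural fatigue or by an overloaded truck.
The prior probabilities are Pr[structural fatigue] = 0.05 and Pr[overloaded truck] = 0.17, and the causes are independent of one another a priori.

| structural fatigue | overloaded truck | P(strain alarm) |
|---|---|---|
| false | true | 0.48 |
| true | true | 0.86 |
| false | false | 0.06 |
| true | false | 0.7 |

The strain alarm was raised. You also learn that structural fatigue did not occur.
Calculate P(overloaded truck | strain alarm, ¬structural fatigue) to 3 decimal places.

Weight on overloaded truck=true, given the evidence: 0.48*0.17 = 0.081600
The normalizing constant is 0.06*0.83 + 0.48*0.17 = 0.131400
Posterior = 0.081600 / 0.131400 ≈ 0.621

P(overloaded truck | strain alarm, ¬structural fatigue) ≈ 0.621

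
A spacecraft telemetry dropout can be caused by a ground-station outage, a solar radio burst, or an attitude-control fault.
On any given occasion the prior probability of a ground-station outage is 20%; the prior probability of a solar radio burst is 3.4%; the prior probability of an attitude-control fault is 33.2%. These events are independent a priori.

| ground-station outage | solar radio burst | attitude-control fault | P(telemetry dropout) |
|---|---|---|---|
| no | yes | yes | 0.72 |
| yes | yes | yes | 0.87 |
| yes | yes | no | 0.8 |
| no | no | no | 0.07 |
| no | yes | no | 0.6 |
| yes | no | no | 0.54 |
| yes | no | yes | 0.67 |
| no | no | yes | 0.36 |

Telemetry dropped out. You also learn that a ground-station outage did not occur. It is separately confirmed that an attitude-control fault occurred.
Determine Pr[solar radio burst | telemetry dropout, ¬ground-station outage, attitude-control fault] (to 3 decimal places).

Sum P(telemetry dropout|·) weighted by the priors over both values of solar radio burst:
  P(telemetry dropout | ¬ground-station outage, attitude-control fault) = 0.36·0.966 + 0.72·0.034
        = 0.347760 + 0.024480 = 0.372240
Configurations with solar radio burst contribute 0.024480, so
  P(solar radio burst | telemetry dropout, ¬ground-station outage, attitude-control fault) = 0.024480 / 0.372240 ≈ 0.066

Pr[solar radio burst | telemetry dropout, ¬ground-station outage, attitude-control fault] ≈ 0.066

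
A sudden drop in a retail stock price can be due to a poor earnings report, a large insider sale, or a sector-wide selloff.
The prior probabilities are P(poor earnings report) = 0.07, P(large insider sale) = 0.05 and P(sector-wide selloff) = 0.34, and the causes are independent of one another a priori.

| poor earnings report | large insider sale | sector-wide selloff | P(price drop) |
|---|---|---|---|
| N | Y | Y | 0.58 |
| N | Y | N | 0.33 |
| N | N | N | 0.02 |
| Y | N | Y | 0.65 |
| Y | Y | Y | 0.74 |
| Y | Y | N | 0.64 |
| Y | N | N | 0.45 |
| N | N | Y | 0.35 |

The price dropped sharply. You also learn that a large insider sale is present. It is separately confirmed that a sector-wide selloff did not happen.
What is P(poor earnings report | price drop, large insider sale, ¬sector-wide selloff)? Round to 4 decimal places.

Sum P(price drop|·) weighted by the priors over both values of poor earnings report:
  P(price drop | large insider sale, ¬sector-wide selloff) = 0.33×0.93 + 0.64×0.07
        = 0.306900 + 0.044800 = 0.351700
Keeping only the poor earnings report-present terms gives 0.044800, so
  P(poor earnings report | price drop, large insider sale, ¬sector-wide selloff) = 0.044800 / 0.351700 ≈ 0.1274

P(poor earnings report | price drop, large insider sale, ¬sector-wide selloff) ≈ 0.1274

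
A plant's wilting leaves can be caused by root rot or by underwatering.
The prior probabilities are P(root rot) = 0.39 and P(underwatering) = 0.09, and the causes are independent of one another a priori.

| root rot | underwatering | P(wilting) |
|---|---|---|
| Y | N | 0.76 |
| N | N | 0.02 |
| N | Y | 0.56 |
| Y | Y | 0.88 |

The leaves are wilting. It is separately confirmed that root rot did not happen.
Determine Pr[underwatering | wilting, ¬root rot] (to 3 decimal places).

Numerator (weight on configurations with underwatering): 0.56*0.09 = 0.050400
Normalizer over all consistent configurations: 0.02*0.91 + 0.56*0.09 = 0.068600
P(underwatering | wilting, ¬root rot) = 0.050400/0.068600 ≈ 0.735

Pr[underwatering | wilting, ¬root rot] ≈ 0.735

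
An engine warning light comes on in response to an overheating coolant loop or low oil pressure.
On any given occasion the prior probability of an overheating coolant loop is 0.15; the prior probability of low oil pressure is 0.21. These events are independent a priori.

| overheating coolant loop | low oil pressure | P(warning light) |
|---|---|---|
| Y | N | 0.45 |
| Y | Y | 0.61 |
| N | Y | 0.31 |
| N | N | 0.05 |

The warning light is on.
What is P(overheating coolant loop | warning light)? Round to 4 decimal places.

P(overheating coolant loop | warning light) ≈ 0.4493

P(warning light) = 0.05*0.85*0.79 + 0.31*0.85*0.21 + 0.45*0.15*0.79 + 0.61*0.15*0.21 = 0.033575 + 0.055335 + 0.053325 + 0.019215 = 0.161450
Of this, 0.072540 comes from 0.053325 + 0.019215 (the overheating coolant loop=true cases).
Hence the posterior is 0.072540/0.161450 ≈ 0.4493.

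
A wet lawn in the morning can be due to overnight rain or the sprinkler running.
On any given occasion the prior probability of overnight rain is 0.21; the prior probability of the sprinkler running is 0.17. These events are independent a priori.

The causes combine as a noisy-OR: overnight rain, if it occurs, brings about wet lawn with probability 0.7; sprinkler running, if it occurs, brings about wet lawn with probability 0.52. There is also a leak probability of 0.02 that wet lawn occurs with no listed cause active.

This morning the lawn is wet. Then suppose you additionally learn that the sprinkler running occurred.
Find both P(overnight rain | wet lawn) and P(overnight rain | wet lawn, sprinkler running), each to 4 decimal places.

P(overnight rain | wet lawn) ≈ 0.6460; P(overnight rain | wet lawn, sprinkler running) ≈ 0.3012

Under noisy-OR, P(wet lawn | causes) = 1 − (1−0.02)·∏(1−qᵢ) over the active causes.
P(wet lawn) = 0.02·0.79·0.83 + 0.5296·0.79·0.17 + 0.706·0.21·0.83 + 0.85888·0.21·0.17 = 0.013114 + 0.071125 + 0.123056 + 0.030662 = 0.237957
Of this, 0.153718 comes from 0.123056 + 0.030662 (the overnight rain=true cases).
Hence the posterior is 0.153718/0.237957 ≈ 0.6460.

Now condition on the additional information:
Sum P(wet lawn|·) weighted by the priors over both values of overnight rain:
  P(wet lawn | sprinkler running) = 0.5296*0.79 + 0.85888*0.21
        = 0.418384 + 0.180365 = 0.598749
Configurations with overnight rain contribute 0.180365, so
  P(overnight rain | wet lawn, sprinkler running) = 0.180365 / 0.598749 ≈ 0.3012
This is intercausal reasoning (explaining away): once sprinkler running accounts for the wet lawn, overnight rain becomes less likely.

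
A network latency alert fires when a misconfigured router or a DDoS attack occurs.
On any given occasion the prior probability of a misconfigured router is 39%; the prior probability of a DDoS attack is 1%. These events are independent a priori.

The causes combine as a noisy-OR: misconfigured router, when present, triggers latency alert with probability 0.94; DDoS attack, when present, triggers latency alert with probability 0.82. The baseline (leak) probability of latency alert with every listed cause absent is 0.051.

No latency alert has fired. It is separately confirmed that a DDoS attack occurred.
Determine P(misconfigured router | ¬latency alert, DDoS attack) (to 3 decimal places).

Under noisy-OR, P(latency alert | causes) = 1 − (1−0.051)·∏(1−qᵢ) over the active causes.
P(¬latency alert | DDoS attack) = 0.17082×0.61 + 0.010249×0.39 = 0.104200 + 0.003997 = 0.108197
Of this, 0.003997 comes from 0.010249×0.39 (the misconfigured router=true cases).
So P(misconfigured router | ¬latency alert, DDoS attack) = 0.003997/0.108197 ≈ 0.037.

P(misconfigured router | ¬latency alert, DDoS attack) ≈ 0.037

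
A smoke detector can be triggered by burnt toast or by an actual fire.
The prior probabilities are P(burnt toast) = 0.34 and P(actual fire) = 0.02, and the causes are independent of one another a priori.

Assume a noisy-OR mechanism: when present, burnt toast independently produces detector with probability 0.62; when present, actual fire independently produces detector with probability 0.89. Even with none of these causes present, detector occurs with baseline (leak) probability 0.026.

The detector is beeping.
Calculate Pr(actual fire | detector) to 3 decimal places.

Under noisy-OR, P(detector | causes) = 1 − (1−0.026)·∏(1−qᵢ) over the active causes.
By total probability over the 4 (burnt toast, actual fire) configurations:
  P(detector) = 0.026·0.66·0.98 + 0.89286·0.66·0.02 + 0.62988·0.34·0.98 + 0.959287·0.34·0.02
        = 0.016817 + 0.011786 + 0.209876 + 0.006523 = 0.245002
Configurations with actual fire contribute 0.018309, so
  P(actual fire | detector) = 0.018309 / 0.245002 ≈ 0.075

Pr(actual fire | detector) ≈ 0.075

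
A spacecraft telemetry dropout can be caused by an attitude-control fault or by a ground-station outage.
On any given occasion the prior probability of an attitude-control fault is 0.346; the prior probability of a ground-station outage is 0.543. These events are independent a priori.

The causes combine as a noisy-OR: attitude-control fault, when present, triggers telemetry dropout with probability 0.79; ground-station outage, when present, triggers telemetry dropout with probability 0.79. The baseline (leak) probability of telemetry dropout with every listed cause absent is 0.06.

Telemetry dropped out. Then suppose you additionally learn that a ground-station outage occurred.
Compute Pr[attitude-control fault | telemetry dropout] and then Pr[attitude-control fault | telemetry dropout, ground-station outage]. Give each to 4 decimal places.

Pr[attitude-control fault | telemetry dropout] ≈ 0.5033; Pr[attitude-control fault | telemetry dropout, ground-station outage] ≈ 0.3872

Under noisy-OR, P(telemetry dropout | causes) = 1 − (1−0.06)·∏(1−qᵢ) over the active causes.
Weight on attitude-control fault=true, given the evidence: 0.126909 + 0.180090 = 0.306999
The normalizing constant is 0.06×0.654×0.457 + 0.8026×0.654×0.543 + 0.8026×0.346×0.457 + 0.958546×0.346×0.543 = 0.609953
Posterior = 0.306999 / 0.609953 ≈ 0.5033

Now condition on the additional information:
For the numerator, keep only attitude-control fault=true terms: 0.958546×0.346 = 0.331657
The normalizing constant is 0.8026×0.654 + 0.958546×0.346 = 0.856557
P(attitude-control fault | telemetry dropout, ground-station outage) = 0.331657/0.856557 ≈ 0.3872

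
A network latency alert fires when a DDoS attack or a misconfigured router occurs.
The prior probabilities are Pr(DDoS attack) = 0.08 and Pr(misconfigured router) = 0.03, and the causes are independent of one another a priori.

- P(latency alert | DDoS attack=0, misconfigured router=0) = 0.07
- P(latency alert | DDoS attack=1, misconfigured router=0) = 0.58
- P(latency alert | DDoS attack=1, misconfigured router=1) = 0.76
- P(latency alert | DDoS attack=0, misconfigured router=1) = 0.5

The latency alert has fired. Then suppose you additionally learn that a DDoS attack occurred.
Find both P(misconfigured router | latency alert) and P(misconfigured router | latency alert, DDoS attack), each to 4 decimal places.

Enumerate the 4 (DDoS attack, misconfigured router) configurations and weight by the priors:
  P(latency alert) = 0.07×0.92×0.97 + 0.5×0.92×0.03 + 0.58×0.08×0.97 + 0.76×0.08×0.03
        = 0.062468 + 0.013800 + 0.045008 + 0.001824 = 0.123100
The terms with misconfigured router present sum to 0.015624, so
  P(misconfigured router | latency alert) = 0.015624 / 0.123100 ≈ 0.1269

With the extra evidence:
P(latency alert | DDoS attack) = 0.58*0.97 + 0.76*0.03 = 0.562600 + 0.022800 = 0.585400
The misconfigured router-present share is 0.76*0.03 = 0.022800.
Hence the posterior is 0.022800/0.585400 ≈ 0.0389.
Conditioning on DDoS attack lowers the posterior on misconfigured router: the classic explaining-away effect in a common-effect structure.

P(misconfigured router | latency alert) ≈ 0.1269; P(misconfigured router | latency alert, DDoS attack) ≈ 0.0389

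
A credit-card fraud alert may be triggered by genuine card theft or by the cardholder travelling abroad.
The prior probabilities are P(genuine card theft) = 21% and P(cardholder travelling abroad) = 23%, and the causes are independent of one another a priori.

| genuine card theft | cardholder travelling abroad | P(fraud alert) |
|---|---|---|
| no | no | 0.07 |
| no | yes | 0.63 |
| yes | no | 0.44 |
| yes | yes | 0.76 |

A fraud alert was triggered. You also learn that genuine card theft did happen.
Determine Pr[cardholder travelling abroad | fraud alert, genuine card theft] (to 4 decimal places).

Pr[cardholder travelling abroad | fraud alert, genuine card theft] ≈ 0.3403

Sum P(fraud alert|·) weighted by the priors over both values of cardholder travelling abroad:
  P(fraud alert | genuine card theft) = 0.44·0.77 + 0.76·0.23
        = 0.338800 + 0.174800 = 0.513600
The terms with cardholder travelling abroad present sum to 0.174800, so
  P(cardholder travelling abroad | fraud alert, genuine card theft) = 0.174800 / 0.513600 ≈ 0.3403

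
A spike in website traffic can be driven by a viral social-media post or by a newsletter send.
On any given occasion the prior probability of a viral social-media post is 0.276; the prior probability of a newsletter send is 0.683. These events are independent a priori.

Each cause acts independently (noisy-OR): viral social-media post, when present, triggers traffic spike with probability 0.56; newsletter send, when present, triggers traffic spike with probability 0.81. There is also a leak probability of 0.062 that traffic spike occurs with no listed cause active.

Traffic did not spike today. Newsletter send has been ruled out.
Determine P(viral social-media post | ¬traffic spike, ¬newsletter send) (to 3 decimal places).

P(viral social-media post | ¬traffic spike, ¬newsletter send) ≈ 0.144

Under noisy-OR, P(traffic spike | causes) = 1 − (1−0.062)·∏(1−qᵢ) over the active causes.
For the numerator, keep only viral social-media post=true terms: 0.41272×0.276 = 0.113911
Denominator P(¬traffic spike | ¬newsletter send): 0.938×0.724 + 0.41272×0.276 = 0.793023
Posterior = 0.113911 / 0.793023 ≈ 0.144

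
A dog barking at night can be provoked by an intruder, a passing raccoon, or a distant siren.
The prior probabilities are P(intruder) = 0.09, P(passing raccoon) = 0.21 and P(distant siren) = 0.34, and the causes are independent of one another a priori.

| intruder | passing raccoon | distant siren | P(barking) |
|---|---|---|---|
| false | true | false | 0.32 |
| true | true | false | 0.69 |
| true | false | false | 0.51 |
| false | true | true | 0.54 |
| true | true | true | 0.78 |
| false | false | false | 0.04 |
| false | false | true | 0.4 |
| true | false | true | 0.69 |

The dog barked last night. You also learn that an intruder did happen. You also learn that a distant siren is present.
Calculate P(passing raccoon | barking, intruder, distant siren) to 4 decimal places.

P(passing raccoon | barking, intruder, distant siren) ≈ 0.2311

By total probability over both values of passing raccoon:
  P(barking | intruder, distant siren) = 0.69*0.79 + 0.78*0.21
        = 0.545100 + 0.163800 = 0.708900
The terms with passing raccoon present sum to 0.163800, so
  P(passing raccoon | barking, intruder, distant siren) = 0.163800 / 0.708900 ≈ 0.2311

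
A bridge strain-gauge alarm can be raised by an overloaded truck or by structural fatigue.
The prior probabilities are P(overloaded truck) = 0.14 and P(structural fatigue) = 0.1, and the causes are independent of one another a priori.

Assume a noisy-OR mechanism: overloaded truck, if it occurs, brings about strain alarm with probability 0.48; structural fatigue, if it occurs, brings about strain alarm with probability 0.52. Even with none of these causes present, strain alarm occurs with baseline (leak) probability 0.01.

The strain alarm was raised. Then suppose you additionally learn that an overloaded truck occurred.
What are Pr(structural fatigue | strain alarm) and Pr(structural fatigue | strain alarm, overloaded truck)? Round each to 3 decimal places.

Under noisy-OR, P(strain alarm | causes) = 1 − (1−0.01)·∏(1−qᵢ) over the active causes.
P(strain alarm) = 0.01·0.86·0.9 + 0.5248·0.86·0.1 + 0.4852·0.14·0.9 + 0.752896·0.14·0.1 = 0.007740 + 0.045133 + 0.061135 + 0.010541 = 0.124549
Of this, 0.055674 comes from 0.045133 + 0.010541 (the structural fatigue=true cases).
Hence the posterior is 0.055674/0.124549 ≈ 0.447.

Now condition on the additional information:
P(strain alarm | overloaded truck) = 0.4852·0.9 + 0.752896·0.1 = 0.436680 + 0.075290 = 0.511970
Restricting to configurations with structural fatigue present: 0.752896·0.1 = 0.075290.
Hence the posterior is 0.075290/0.511970 ≈ 0.147.
Conditioning on overloaded truck lowers the posterior on structural fatigue: the classic explaining-away effect in a common-effect structure.

Pr(structural fatigue | strain alarm) ≈ 0.447; Pr(structural fatigue | strain alarm, overloaded truck) ≈ 0.147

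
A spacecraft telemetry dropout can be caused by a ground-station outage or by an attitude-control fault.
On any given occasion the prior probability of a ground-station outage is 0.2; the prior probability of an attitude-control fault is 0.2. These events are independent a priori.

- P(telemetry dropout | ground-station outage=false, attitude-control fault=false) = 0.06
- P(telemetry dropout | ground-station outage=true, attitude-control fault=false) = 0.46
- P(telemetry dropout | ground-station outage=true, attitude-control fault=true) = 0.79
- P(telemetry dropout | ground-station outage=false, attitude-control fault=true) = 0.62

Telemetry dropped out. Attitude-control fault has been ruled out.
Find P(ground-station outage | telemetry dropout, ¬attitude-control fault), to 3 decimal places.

P(ground-station outage | telemetry dropout, ¬attitude-control fault) ≈ 0.657

P(telemetry dropout | ¬attitude-control fault) = 0.06·0.8 + 0.46·0.2 = 0.048000 + 0.092000 = 0.140000
Restricting to configurations with ground-station outage present: 0.46·0.2 = 0.092000.
Hence the posterior is 0.092000/0.140000 ≈ 0.657.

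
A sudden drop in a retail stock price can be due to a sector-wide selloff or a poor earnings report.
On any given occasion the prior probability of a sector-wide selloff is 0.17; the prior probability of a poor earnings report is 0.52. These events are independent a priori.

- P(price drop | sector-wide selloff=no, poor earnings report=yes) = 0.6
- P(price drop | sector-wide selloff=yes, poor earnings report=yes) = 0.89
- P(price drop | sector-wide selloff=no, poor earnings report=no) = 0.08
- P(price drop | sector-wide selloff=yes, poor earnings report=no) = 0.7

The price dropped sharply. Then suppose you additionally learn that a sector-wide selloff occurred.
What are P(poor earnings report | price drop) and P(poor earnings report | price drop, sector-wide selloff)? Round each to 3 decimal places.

Numerator (weight on configurations with poor earnings report): 0.258960 + 0.078676 = 0.337636
Normalizer over all consistent configurations: 0.08*0.83*0.48 + 0.6*0.83*0.52 + 0.7*0.17*0.48 + 0.89*0.17*0.52 = 0.426628
P(poor earnings report | price drop) = 0.337636/0.426628 ≈ 0.791

Now also conditioning on sector-wide selloff=true:
P(price drop | sector-wide selloff) = 0.7·0.48 + 0.89·0.52 = 0.336000 + 0.462800 = 0.798800
The poor earnings report-present share is 0.89·0.52 = 0.462800.
Hence the posterior is 0.462800/0.798800 ≈ 0.579.
Conditioning on sector-wide selloff lowers the posterior on poor earnings report: the classic explaining-away effect in a common-effect structure.

P(poor earnings report | price drop) ≈ 0.791; P(poor earnings report | price drop, sector-wide selloff) ≈ 0.579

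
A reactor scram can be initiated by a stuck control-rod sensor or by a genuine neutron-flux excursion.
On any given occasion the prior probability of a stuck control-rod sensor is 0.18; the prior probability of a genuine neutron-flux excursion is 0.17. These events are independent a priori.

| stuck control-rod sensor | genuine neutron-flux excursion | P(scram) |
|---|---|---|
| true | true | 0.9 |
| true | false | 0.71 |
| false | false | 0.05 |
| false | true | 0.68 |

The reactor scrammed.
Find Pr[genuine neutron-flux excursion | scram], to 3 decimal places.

P(scram) = 0.05×0.82×0.83 + 0.68×0.82×0.17 + 0.71×0.18×0.83 + 0.9×0.18×0.17 = 0.034030 + 0.094792 + 0.106074 + 0.027540 = 0.262436
Restricting to configurations with genuine neutron-flux excursion present: 0.094792 + 0.027540 = 0.122332.
So P(genuine neutron-flux excursion | scram) = 0.122332/0.262436 ≈ 0.466.

Pr[genuine neutron-flux excursion | scram] ≈ 0.466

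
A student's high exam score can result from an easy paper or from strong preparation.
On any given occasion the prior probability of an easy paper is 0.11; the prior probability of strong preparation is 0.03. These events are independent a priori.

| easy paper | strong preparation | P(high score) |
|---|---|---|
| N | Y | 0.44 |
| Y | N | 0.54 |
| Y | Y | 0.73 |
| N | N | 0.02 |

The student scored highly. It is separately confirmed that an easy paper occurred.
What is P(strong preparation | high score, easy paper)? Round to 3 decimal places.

P(high score | easy paper) = 0.54·0.97 + 0.73·0.03 = 0.523800 + 0.021900 = 0.545700
Restricting to configurations with strong preparation present: 0.73·0.03 = 0.021900.
So P(strong preparation | high score, easy paper) = 0.021900/0.545700 ≈ 0.040.

P(strong preparation | high score, easy paper) ≈ 0.040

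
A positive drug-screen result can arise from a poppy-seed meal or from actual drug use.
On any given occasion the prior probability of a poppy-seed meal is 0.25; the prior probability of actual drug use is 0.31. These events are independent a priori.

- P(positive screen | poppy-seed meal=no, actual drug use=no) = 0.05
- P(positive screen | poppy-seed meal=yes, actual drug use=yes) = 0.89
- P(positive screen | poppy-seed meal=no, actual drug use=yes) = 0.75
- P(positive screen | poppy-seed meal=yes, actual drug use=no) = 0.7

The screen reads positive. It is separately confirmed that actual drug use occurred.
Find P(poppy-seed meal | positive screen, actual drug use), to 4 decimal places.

P(poppy-seed meal | positive screen, actual drug use) ≈ 0.2834

For the numerator, keep only poppy-seed meal=true terms: 0.89·0.25 = 0.222500
The normalizing constant is 0.75·0.75 + 0.89·0.25 = 0.785000
Posterior = 0.222500 / 0.785000 ≈ 0.2834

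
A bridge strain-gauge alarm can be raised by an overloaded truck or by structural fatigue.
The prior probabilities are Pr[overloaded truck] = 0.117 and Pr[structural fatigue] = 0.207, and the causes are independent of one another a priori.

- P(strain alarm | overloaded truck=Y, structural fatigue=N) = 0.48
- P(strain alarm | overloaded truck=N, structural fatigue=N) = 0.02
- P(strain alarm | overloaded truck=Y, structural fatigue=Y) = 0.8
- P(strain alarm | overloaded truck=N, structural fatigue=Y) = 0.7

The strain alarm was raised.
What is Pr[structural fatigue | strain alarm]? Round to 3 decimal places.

Pr[structural fatigue | strain alarm] ≈ 0.716

By total probability over the 4 (overloaded truck, structural fatigue) configurations:
  P(strain alarm) = 0.02*0.883*0.793 + 0.7*0.883*0.207 + 0.48*0.117*0.793 + 0.8*0.117*0.207
        = 0.014004 + 0.127947 + 0.044535 + 0.019375 = 0.205861
Keeping only the structural fatigue-present terms gives 0.147322, so
  P(structural fatigue | strain alarm) = 0.147322 / 0.205861 ≈ 0.716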